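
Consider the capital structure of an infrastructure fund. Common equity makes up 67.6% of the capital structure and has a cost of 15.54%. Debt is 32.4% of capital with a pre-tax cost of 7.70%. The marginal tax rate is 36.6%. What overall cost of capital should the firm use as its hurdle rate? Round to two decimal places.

12.09%

After-tax cost of debt = 7.7% × (1 − 36.6%) = 4.8818%.
WACC = 0.676 × 15.5400% + 0.324 × 4.8818% = 12.0867%.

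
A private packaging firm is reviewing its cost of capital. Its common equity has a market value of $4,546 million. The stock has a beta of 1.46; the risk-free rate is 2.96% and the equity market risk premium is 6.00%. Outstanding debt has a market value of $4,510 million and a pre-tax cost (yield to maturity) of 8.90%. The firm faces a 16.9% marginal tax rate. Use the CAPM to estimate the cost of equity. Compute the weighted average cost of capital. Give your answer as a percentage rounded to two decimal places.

9.57%

Cost of equity via CAPM: Re = 2.96% + 1.46 × 6.0% = 11.7200%.
Total capital V = 4546 + 4510 = 9056.
Equity: weight = 4546/9056 = 0.5020; cost = 11.72%.
Debt: weight = 4510/9056 = 0.4980; after-tax cost = 8.9% × (1 − 16.9%) = 7.3959%.
WACC = 0.5020 × 11.7200% + 0.4980 × 7.3959% = 9.5665%.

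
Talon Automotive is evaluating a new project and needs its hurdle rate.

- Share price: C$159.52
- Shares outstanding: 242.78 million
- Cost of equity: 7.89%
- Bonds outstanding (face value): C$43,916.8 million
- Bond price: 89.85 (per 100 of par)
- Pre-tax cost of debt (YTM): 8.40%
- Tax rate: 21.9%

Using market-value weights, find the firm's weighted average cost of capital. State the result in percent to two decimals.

Market value of equity E = 159.52 × 242.78m = 38728.2656m. Market value of debt D = 43916.8m × 89.85/100 = 39459.2448m.
Total capital V = 38728.2656 + 39459.2448 = 78187.5104.
Equity: weight = 38728.2656/78187.5104 = 0.4953; cost = 7.89%.
Bonds outstanding: weight = 39459.2448/78187.5104 = 0.5047; after-tax cost = 8.4% × (1 − 21.9%) = 6.5604%.
WACC = 0.4953 × 7.8900% + 0.5047 × 6.5604% = 7.2190%.

7.22%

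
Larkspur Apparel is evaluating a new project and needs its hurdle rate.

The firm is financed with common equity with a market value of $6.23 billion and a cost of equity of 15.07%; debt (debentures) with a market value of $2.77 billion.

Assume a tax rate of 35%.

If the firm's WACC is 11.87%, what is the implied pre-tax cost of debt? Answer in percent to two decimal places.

Total capital V = 6.23 + 2.77 = 9.
Equity weight = 6.23/9 = 0.6922.
Debentures weight = 2.77/9 = 0.3078.
Equity contribution = 0.6922 × 15.07% = 10.4318%.
Remaining for debt = 11.87% − 10.4318% = 1.4382%.
Rd × (1 − 35%) × 0.3078 = 1.4382%  ⇒  Rd = 7.1891%.

7.19%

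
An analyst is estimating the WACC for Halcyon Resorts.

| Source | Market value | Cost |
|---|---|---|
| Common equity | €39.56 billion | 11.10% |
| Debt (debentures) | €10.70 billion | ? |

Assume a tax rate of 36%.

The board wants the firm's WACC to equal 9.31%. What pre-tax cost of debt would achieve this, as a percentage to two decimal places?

Total capital V = 39.56 + 10.7 = 50.26.
Equity weight = 39.56/50.26 = 0.7871.
Debentures weight = 10.7/50.26 = 0.2129.
Equity contribution = 0.7871 × 11.1% = 8.7369%.
Remaining for debt = 9.31% − 8.7369% = 0.5731%.
Rd × (1 − 36%) × 0.2129 = 0.5731%  ⇒  Rd = 4.2063%.

4.21%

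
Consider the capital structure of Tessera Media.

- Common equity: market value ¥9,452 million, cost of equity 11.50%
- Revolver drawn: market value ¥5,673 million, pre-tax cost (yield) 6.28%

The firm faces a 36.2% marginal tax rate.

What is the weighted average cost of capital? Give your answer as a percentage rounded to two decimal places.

8.69%

Total capital V = 9452 + 5673 = 15125.
Equity: weight = 9452/15125 = 0.6249; cost = 11.5%.
Revolver drawn: weight = 5673/15125 = 0.3751; after-tax cost = 6.28% × (1 − 36.2%) = 4.0066%.
WACC = 0.6249 × 11.5000% + 0.3751 × 4.0066% = 8.6894%.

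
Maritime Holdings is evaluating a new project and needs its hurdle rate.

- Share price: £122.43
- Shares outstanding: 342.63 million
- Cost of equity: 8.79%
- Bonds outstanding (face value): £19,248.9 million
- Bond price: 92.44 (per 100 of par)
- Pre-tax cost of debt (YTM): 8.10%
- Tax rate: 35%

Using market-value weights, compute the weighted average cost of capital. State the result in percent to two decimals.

Market value of equity E = 122.43 × 342.63m = 41948.1909m. Market value of debt D = 19248.9m × 92.44/100 = 17793.68316m.
Total capital V = 41948.1909 + 17793.68316 = 59741.87406.
Equity: weight = 41948.1909/59741.87406 = 0.7022; cost = 8.79%.
Bonds outstanding: weight = 17793.68316/59741.87406 = 0.2978; after-tax cost = 8.1% × (1 − 35%) = 5.2650%.
WACC = 0.7022 × 8.7900% + 0.2978 × 5.2650% = 7.7401%.

7.74%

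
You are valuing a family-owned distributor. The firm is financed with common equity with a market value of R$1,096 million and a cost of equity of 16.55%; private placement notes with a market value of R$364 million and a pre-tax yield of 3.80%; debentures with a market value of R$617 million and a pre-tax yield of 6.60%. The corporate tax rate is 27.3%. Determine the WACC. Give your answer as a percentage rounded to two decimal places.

Total capital V = 1096 + 364 + 617 = 2077.
Equity: weight = 1096/2077 = 0.5277; cost = 16.55%.
Private placement notes: weight = 364/2077 = 0.1753; after-tax cost = 3.8% × (1 − 27.3%) = 2.7626%.
Debentures: weight = 617/2077 = 0.2971; after-tax cost = 6.6% × (1 − 27.3%) = 4.7982%.
WACC = 0.5277 × 16.5500% + 0.1753 × 2.7626% + 0.2971 × 4.7982% = 10.6427%.

10.64%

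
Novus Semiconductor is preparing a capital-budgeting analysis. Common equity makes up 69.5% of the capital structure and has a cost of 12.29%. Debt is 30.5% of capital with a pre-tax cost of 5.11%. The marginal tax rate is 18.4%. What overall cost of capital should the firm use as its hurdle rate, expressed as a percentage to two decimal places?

9.81%

After-tax cost of debt = 5.11% × (1 − 18.4%) = 4.1698%.
WACC = 0.695 × 12.2900% + 0.305 × 4.1698% = 9.8133%.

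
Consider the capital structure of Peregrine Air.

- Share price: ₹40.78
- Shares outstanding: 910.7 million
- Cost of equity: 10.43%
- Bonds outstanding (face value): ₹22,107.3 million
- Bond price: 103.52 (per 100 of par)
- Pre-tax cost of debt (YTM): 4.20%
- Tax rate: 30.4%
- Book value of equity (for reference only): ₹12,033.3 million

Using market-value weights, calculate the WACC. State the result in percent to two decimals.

7.57%

Market value of equity E = 40.78 × 910.7m = 37138.346m. Market value of debt D = 22107.3m × 103.52/100 = 22885.47696m.
Total capital V = 37138.346 + 22885.47696 = 60023.82296.
Equity: weight = 37138.346/60023.82296 = 0.6187; cost = 10.43%.
Bonds outstanding: weight = 22885.47696/60023.82296 = 0.3813; after-tax cost = 4.2% × (1 − 30.4%) = 2.9232%.
WACC = 0.6187 × 10.4300% + 0.3813 × 2.9232% = 7.5679%.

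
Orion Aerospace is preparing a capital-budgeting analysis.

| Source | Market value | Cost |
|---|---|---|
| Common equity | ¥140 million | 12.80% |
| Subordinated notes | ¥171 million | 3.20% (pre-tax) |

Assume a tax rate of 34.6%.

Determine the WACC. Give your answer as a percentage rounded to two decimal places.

Total capital V = 140 + 171 = 311.
Equity: weight = 140/311 = 0.4502; cost = 12.8%.
Subordinated notes: weight = 171/311 = 0.5498; after-tax cost = 3.2% × (1 − 34.6%) = 2.0928%.
WACC = 0.4502 × 12.8000% + 0.5498 × 2.0928% = 6.9128%.

6.91%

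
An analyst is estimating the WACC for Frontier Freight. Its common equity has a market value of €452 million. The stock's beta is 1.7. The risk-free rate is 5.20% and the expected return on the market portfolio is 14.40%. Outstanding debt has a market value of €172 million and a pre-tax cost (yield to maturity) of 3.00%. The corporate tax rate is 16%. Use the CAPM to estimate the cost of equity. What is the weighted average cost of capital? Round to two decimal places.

Market risk premium = 14.4% − 5.2% = 9.2%.
Cost of equity via CAPM: Re = 5.2% + 1.7 × 9.2% = 20.8400%.
Total capital V = 452 + 172 = 624.
Equity: weight = 452/624 = 0.7244; cost = 20.84%.
Debt: weight = 172/624 = 0.2756; after-tax cost = 3% × (1 − 16%) = 2.5200%.
WACC = 0.7244 × 20.8400% + 0.2756 × 2.5200% = 15.7903%.

15.79%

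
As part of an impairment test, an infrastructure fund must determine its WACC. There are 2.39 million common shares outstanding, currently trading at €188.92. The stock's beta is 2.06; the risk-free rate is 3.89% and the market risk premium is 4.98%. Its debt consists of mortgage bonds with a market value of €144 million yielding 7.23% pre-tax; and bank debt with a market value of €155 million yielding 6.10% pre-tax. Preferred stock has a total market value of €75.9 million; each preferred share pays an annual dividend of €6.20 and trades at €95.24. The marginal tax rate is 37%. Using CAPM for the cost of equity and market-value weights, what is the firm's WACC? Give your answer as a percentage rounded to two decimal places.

9.84%

Cost of equity via CAPM: Re = 3.89% + 2.06 × 4.98% = 14.1488%.
Cost of preferred: Rp = 6.2 / 95.24 = 6.5099%.
Market value of equity E = 188.92 × 2.39m = 451.5188m.
Total capital V = 451.5188 + 75.9 + 144 + 155 = 826.4188.
Equity: weight = 451.5188/826.4188 = 0.5464; cost = 14.1488%.
Preferred: weight = 75.9/826.4188 = 0.0918; cost = 6.5099%.
Mortgage bonds: weight = 144/826.4188 = 0.1742; after-tax cost = 7.23% × (1 − 37%) = 4.5549%.
Bank debt: weight = 155/826.4188 = 0.1876; after-tax cost = 6.1% × (1 − 37%) = 3.8430%.
WACC = 0.5464 × 14.1488% + 0.0918 × 6.5099% + 0.1742 × 4.5549% + 0.1876 × 3.8430% = 9.8426%.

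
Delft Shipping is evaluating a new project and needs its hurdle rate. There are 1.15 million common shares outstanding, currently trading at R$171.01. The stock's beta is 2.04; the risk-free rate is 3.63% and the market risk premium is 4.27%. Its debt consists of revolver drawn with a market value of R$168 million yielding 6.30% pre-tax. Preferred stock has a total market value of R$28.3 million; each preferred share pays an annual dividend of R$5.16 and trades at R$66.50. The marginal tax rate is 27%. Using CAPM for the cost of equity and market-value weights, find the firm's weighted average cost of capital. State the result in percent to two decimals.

Cost of equity via CAPM: Re = 3.63% + 2.04 × 4.27% = 12.3408%.
Cost of preferred: Rp = 5.16 / 66.5 = 7.7594%.
Market value of equity E = 171.01 × 1.15m = 196.6615m.
Total capital V = 196.6615 + 28.3 + 168 = 392.9615.
Equity: weight = 196.6615/392.9615 = 0.5005; cost = 12.3408%.
Preferred: weight = 28.3/392.9615 = 0.0720; cost = 7.7594%.
Revolver drawn: weight = 168/392.9615 = 0.4275; after-tax cost = 6.3% × (1 − 27%) = 4.5990%.
WACC = 0.5005 × 12.3408% + 0.0720 × 7.7594% + 0.4275 × 4.5990% = 8.7011%.

8.70%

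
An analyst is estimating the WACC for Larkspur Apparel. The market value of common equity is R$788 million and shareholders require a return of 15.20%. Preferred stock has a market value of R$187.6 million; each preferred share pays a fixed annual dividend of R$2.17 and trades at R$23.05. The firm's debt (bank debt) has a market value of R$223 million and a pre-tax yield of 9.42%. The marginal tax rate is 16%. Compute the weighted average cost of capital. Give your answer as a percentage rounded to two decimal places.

Cost of preferred: Rp = 2.17 / 23.05 = 9.4143%.
Total capital V = 788 + 187.6 + 223 = 1198.6.
Equity: weight = 788/1198.6 = 0.6574; cost = 15.2%.
Preferred: weight = 187.6/1198.6 = 0.1565; cost = 9.4143%.
Bank debt: weight = 223/1198.6 = 0.1861; after-tax cost = 9.42% × (1 − 16%) = 7.9128%.
WACC = 0.6574 × 15.2000% + 0.1565 × 9.4143% + 0.1861 × 7.9128% = 12.9387%.

12.94%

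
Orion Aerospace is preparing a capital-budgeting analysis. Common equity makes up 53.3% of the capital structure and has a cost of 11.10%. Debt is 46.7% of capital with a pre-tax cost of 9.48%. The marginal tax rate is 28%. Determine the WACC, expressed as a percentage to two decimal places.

9.10%

After-tax cost of debt = 9.48% × (1 − 28%) = 6.8256%.
WACC = 0.533 × 11.1000% + 0.467 × 6.8256% = 9.1039%.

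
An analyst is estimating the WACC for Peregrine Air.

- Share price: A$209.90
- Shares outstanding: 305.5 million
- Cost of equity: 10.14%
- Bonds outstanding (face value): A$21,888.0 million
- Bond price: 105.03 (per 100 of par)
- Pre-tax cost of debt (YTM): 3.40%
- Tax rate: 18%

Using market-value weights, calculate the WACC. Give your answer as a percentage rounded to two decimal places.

8.20%

Market value of equity E = 209.9 × 305.5m = 64124.45m. Market value of debt D = 21888m × 105.03/100 = 22988.9664m.
Total capital V = 64124.45 + 22988.9664 = 87113.4164.
Equity: weight = 64124.45/87113.4164 = 0.7361; cost = 10.14%.
Bonds outstanding: weight = 22988.9664/87113.4164 = 0.2639; after-tax cost = 3.4% × (1 − 18%) = 2.7880%.
WACC = 0.7361 × 10.1400% + 0.2639 × 2.7880% = 8.1998%.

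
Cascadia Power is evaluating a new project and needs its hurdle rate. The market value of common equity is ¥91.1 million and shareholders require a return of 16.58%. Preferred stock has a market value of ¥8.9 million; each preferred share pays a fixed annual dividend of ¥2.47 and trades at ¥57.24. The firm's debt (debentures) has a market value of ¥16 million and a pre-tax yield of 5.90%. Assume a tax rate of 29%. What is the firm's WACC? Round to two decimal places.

Cost of preferred: Rp = 2.47 / 57.24 = 4.3152%.
Total capital V = 91.1 + 8.9 + 16 = 116.
Equity: weight = 91.1/116 = 0.7853; cost = 16.58%.
Preferred: weight = 8.9/116 = 0.0767; cost = 4.3152%.
Debentures: weight = 16/116 = 0.1379; after-tax cost = 5.9% × (1 − 29%) = 4.1890%.
WACC = 0.7853 × 16.5800% + 0.0767 × 4.3152% + 0.1379 × 4.1890% = 13.9299%.

13.93%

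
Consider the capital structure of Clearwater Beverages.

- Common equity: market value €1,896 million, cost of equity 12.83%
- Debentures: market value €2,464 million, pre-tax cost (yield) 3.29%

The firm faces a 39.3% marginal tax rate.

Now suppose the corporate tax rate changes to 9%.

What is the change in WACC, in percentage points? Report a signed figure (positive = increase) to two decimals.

Current WACC:
Total capital V = 1896 + 2464 = 4360.
Equity: weight = 1896/4360 = 0.4349; cost = 12.83%.
Debentures: weight = 2464/4360 = 0.5651; after-tax cost = 3.29% × (1 − 39.3%) = 1.9970%.
WACC = 0.4349 × 12.8300% + 0.5651 × 1.9970% = 6.7079%.
After the change:
Total capital V = 1896 + 2464 = 4360.
Equity: weight = 1896/4360 = 0.4349; cost = 12.83%.
Debentures: weight = 2464/4360 = 0.5651; after-tax cost = 3.29% × (1 − 9%) = 2.9939%.
WACC = 0.4349 × 12.8300% + 0.5651 × 2.9939% = 7.2712%.
Change in WACC = 7.2712% − 6.7079% = 0.5634 pp.

+0.56 pp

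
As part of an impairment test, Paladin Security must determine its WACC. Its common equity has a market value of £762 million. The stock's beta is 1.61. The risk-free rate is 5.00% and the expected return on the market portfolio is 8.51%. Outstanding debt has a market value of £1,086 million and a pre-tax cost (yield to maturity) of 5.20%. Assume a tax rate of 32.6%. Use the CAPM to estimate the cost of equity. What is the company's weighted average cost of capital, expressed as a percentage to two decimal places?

6.45%

Market risk premium = 8.51% − 5.0% = 3.51%.
Cost of equity via CAPM: Re = 5.0% + 1.61 × 3.51% = 10.6511%.
Total capital V = 762 + 1086 = 1848.
Equity: weight = 762/1848 = 0.4123; cost = 10.6511%.
Debt: weight = 1086/1848 = 0.5877; after-tax cost = 5.2% × (1 − 32.6%) = 3.5048%.
WACC = 0.4123 × 10.6511% + 0.5877 × 3.5048% = 6.4515%.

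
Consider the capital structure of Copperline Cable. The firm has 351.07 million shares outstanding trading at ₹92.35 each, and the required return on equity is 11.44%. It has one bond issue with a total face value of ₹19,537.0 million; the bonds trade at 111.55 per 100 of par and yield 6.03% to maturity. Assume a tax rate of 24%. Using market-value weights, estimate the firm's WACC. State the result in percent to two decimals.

Market value of equity E = 92.35 × 351.07m = 32421.3145m. Market value of debt D = 19537m × 111.55/100 = 21793.5235m.
Total capital V = 32421.3145 + 21793.5235 = 54214.838.
Equity: weight = 32421.3145/54214.838 = 0.5980; cost = 11.44%.
Bonds outstanding: weight = 21793.5235/54214.838 = 0.4020; after-tax cost = 6.03% × (1 − 24%) = 4.5828%.
WACC = 0.5980 × 11.4400% + 0.4020 × 4.5828% = 8.6835%.

8.68%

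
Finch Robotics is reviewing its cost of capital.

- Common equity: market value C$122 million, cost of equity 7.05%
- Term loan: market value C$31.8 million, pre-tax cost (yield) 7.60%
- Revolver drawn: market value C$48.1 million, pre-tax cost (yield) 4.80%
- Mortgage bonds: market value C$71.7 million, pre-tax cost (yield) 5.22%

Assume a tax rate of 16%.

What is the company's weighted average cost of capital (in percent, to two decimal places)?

5.74%

Total capital V = 122 + 31.8 + 48.1 + 71.7 = 273.6.
Equity: weight = 122/273.6 = 0.4459; cost = 7.05%.
Term loan: weight = 31.8/273.6 = 0.1162; after-tax cost = 7.6% × (1 − 16%) = 6.3840%.
Revolver drawn: weight = 48.1/273.6 = 0.1758; after-tax cost = 4.8% × (1 − 16%) = 4.0320%.
Mortgage bonds: weight = 71.7/273.6 = 0.2621; after-tax cost = 5.22% × (1 − 16%) = 4.3848%.
WACC = 0.4459 × 7.0500% + 0.1162 × 6.3840% + 0.1758 × 4.0320% + 0.2621 × 4.3848% = 5.7436%.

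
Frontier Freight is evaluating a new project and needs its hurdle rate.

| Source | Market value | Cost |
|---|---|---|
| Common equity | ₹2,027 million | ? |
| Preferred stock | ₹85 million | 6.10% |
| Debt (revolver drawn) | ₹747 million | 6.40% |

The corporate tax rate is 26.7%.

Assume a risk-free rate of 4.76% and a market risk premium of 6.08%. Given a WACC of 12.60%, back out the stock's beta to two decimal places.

1.81

Total capital V = 2027 + 85 + 747 = 2859.
Equity weight = 2027/2859 = 0.7090.
Preferred weight = 85/2859 = 0.0297.
Revolver drawn weight = 747/2859 = 0.2613.
Debt contribution = 0.2613 × 6.4% × (1 − 26.7%) = 1.2257%.
Preferred contribution = 0.0297 × 6.1% = 0.1814%.
Required equity contribution = 12.6% − 1.4071% = 11.1929%  ⇒  Re = 15.7872%.
CAPM: 15.7872% = 4.76% + β × 6.08%  ⇒  β = 1.8137.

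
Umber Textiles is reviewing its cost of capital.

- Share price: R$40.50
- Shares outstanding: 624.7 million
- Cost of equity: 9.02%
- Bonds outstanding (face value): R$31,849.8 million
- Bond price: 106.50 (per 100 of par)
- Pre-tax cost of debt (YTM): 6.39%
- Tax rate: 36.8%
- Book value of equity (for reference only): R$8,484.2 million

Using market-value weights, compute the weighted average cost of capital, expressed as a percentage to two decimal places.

6.17%

Market value of equity E = 40.5 × 624.7m = 25300.35m. Market value of debt D = 31849.8m × 106.5/100 = 33920.037m.
Total capital V = 25300.35 + 33920.037 = 59220.387.
Equity: weight = 25300.35/59220.387 = 0.4272; cost = 9.02%.
Bonds outstanding: weight = 33920.037/59220.387 = 0.5728; after-tax cost = 6.39% × (1 − 36.8%) = 4.0385%.
WACC = 0.4272 × 9.0200% + 0.5728 × 4.0385% = 6.1667%.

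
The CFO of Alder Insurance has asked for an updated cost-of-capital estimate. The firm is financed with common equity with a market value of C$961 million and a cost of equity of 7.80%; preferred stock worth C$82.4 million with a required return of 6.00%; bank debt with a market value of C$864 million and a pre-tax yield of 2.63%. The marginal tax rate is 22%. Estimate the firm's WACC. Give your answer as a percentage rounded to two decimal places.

Total capital V = 961 + 82.4 + 864 = 1907.4.
Equity: weight = 961/1907.4 = 0.5038; cost = 7.8%.
Preferred: weight = 82.4/1907.4 = 0.0432; cost = 6%.
Bank debt: weight = 864/1907.4 = 0.4530; after-tax cost = 2.63% × (1 − 22%) = 2.0514%.
WACC = 0.5038 × 7.8000% + 0.0432 × 6.0000% + 0.4530 × 2.0514% = 5.1183%.

5.12%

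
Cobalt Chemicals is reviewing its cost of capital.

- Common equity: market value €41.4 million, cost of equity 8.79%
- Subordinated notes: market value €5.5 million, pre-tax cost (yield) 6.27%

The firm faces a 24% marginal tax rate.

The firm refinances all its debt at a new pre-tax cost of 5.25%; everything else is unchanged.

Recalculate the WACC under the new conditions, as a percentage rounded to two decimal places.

8.23%

After the change:
Total capital V = 41.4 + 5.5 = 46.9.
Equity: weight = 41.4/46.9 = 0.8827; cost = 8.79%.
Subordinated notes: weight = 5.5/46.9 = 0.1173; after-tax cost = 5.25% × (1 − 24%) = 3.9900%.
WACC = 0.8827 × 8.7900% + 0.1173 × 3.9900% = 8.2271%.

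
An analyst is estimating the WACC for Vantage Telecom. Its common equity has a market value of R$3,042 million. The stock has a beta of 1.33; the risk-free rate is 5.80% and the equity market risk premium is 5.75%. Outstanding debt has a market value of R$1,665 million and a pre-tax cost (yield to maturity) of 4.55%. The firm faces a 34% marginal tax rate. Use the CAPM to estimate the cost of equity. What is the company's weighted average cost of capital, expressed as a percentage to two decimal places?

9.75%

Cost of equity via CAPM: Re = 5.8% + 1.33 × 5.75% = 13.4475%.
Total capital V = 3042 + 1665 = 4707.
Equity: weight = 3042/4707 = 0.6463; cost = 13.4475%.
Debt: weight = 1665/4707 = 0.3537; after-tax cost = 4.55% × (1 − 34%) = 3.0030%.
WACC = 0.6463 × 13.4475% + 0.3537 × 3.0030% = 9.7530%.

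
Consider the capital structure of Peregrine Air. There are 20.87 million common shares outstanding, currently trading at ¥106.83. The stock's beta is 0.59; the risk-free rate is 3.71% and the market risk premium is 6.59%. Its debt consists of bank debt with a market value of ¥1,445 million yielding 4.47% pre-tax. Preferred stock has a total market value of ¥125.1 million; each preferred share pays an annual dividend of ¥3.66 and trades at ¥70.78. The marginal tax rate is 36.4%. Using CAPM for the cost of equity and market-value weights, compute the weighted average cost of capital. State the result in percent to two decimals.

Cost of equity via CAPM: Re = 3.71% + 0.59 × 6.59% = 7.5981%.
Cost of preferred: Rp = 3.66 / 70.78 = 5.1710%.
Market value of equity E = 106.83 × 20.87m = 2229.5421m.
Total capital V = 2229.5421 + 125.1 + 1445 = 3799.6421.
Equity: weight = 2229.5421/3799.6421 = 0.5868; cost = 7.5981%.
Preferred: weight = 125.1/3799.6421 = 0.0329; cost = 5.171%.
Bank debt: weight = 1445/3799.6421 = 0.3803; after-tax cost = 4.47% × (1 − 36.4%) = 2.8429%.
WACC = 0.5868 × 7.5981% + 0.0329 × 5.1710% + 0.3803 × 2.8429% = 5.7098%.

5.71%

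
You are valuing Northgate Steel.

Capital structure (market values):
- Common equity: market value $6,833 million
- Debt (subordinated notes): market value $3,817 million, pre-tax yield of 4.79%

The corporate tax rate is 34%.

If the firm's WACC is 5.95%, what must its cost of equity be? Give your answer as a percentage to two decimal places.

Total capital V = 6833 + 3817 = 10650.
Equity weight = 6833/10650 = 0.6416.
Subordinated notes weight = 3817/10650 = 0.3584.
Debt contribution = 0.3584 × 4.79% × (1 − 34%) = 1.1331%.
Required equity contribution = 5.95% − 1.1331% = 4.8169%.
Re = 4.8169% / 0.6416 = 7.5077%.

7.51%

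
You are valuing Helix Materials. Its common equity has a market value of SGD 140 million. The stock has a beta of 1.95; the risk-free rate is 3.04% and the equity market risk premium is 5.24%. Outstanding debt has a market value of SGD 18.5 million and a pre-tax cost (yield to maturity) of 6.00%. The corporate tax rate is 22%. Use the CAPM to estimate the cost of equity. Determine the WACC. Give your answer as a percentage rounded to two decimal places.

12.26%

Cost of equity via CAPM: Re = 3.04% + 1.95 × 5.24% = 13.2580%.
Total capital V = 140 + 18.5 = 158.5.
Equity: weight = 140/158.5 = 0.8833; cost = 13.258%.
Debt: weight = 18.5/158.5 = 0.1167; after-tax cost = 6% × (1 − 22%) = 4.6800%.
WACC = 0.8833 × 13.2580% + 0.1167 × 4.6800% = 12.2568%.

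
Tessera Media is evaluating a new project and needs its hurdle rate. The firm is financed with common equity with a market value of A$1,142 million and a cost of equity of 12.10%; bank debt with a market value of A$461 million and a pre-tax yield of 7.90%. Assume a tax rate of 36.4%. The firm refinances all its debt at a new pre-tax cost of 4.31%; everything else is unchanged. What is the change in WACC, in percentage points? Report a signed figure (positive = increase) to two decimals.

Current WACC:
Total capital V = 1142 + 461 = 1603.
Equity: weight = 1142/1603 = 0.7124; cost = 12.1%.
Bank debt: weight = 461/1603 = 0.2876; after-tax cost = 7.9% × (1 − 36.4%) = 5.0244%.
WACC = 0.7124 × 12.1000% + 0.2876 × 5.0244% = 10.0652%.
After the change:
Total capital V = 1142 + 461 = 1603.
Equity: weight = 1142/1603 = 0.7124; cost = 12.1%.
Bank debt: weight = 461/1603 = 0.2876; after-tax cost = 4.31% × (1 − 36.4%) = 2.7412%.
WACC = 0.7124 × 12.1000% + 0.2876 × 2.7412% = 9.4085%.
Change in WACC = 9.4085% − 10.0652% = -0.6566 pp.

-0.66 pp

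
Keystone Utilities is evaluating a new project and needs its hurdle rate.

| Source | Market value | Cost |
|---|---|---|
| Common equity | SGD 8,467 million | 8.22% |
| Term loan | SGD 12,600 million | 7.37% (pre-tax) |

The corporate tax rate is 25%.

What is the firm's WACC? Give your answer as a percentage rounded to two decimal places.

Total capital V = 8467 + 12600 = 21067.
Equity: weight = 8467/21067 = 0.4019; cost = 8.22%.
Term loan: weight = 12600/21067 = 0.5981; after-tax cost = 7.37% × (1 − 25%) = 5.5275%.
WACC = 0.4019 × 8.2200% + 0.5981 × 5.5275% = 6.6096%.

6.61%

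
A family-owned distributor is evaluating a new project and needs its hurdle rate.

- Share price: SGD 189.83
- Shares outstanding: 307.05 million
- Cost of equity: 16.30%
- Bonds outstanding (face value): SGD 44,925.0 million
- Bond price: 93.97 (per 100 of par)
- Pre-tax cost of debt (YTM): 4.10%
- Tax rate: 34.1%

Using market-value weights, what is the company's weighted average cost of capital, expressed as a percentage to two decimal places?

Market value of equity E = 189.83 × 307.05m = 58287.3015m. Market value of debt D = 44925m × 93.97/100 = 42216.0225m.
Total capital V = 58287.3015 + 42216.0225 = 100503.324.
Equity: weight = 58287.3015/100503.324 = 0.5800; cost = 16.3%.
Bonds outstanding: weight = 42216.0225/100503.324 = 0.4200; after-tax cost = 4.1% × (1 − 34.1%) = 2.7019%.
WACC = 0.5800 × 16.3000% + 0.4200 × 2.7019% = 10.5882%.

10.59%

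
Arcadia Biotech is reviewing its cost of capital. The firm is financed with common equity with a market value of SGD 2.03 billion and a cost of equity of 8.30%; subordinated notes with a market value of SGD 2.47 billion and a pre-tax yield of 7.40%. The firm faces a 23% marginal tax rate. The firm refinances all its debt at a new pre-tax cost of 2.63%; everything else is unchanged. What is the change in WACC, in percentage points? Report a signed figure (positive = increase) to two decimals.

Current WACC:
Total capital V = 2.03 + 2.47 = 4.5.
Equity: weight = 2.03/4.5 = 0.4511; cost = 8.3%.
Subordinated notes: weight = 2.47/4.5 = 0.5489; after-tax cost = 7.4% × (1 − 23%) = 5.6980%.
WACC = 0.4511 × 8.3000% + 0.5489 × 5.6980% = 6.8718%.
After the change:
Total capital V = 2.03 + 2.47 = 4.5.
Equity: weight = 2.03/4.5 = 0.4511; cost = 8.3%.
Subordinated notes: weight = 2.47/4.5 = 0.5489; after-tax cost = 2.63% × (1 − 23%) = 2.0251%.
WACC = 0.4511 × 8.3000% + 0.5489 × 2.0251% = 4.8558%.
Change in WACC = 4.8558% − 6.8718% = -2.0160 pp.

-2.02 pp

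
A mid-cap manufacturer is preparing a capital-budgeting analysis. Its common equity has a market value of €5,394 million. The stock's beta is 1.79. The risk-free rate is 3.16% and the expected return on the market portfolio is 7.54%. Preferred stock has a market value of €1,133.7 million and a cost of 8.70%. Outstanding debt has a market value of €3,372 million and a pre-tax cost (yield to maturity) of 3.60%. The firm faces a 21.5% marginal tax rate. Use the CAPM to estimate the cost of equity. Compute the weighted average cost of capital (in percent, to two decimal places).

Market risk premium = 7.54% − 3.16% = 4.38%.
Cost of equity via CAPM: Re = 3.16% + 1.79 × 4.38% = 11.0002%.
Total capital V = 5394 + 1133.7 + 3372 = 9899.7.
Equity: weight = 5394/9899.7 = 0.5449; cost = 11.0002%.
Preferred: weight = 1133.7/9899.7 = 0.1145; cost = 8.7%.
Debt: weight = 3372/9899.7 = 0.3406; after-tax cost = 3.6% × (1 − 21.5%) = 2.8260%.
WACC = 0.5449 × 11.0002% + 0.1145 × 8.7000% + 0.3406 × 2.8260% = 7.9525%.

7.95%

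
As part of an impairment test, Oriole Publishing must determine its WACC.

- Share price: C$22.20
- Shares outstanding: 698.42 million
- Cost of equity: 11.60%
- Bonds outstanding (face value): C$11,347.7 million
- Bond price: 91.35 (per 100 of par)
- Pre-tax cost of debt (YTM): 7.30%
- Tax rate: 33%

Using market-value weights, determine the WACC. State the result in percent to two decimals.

Market value of equity E = 22.2 × 698.42m = 15504.924m. Market value of debt D = 11347.7m × 91.35/100 = 10366.12395m.
Total capital V = 15504.924 + 10366.12395 = 25871.04795.
Equity: weight = 15504.924/25871.04795 = 0.5993; cost = 11.6%.
Bonds outstanding: weight = 10366.12395/25871.04795 = 0.4007; after-tax cost = 7.3% × (1 − 33%) = 4.8910%.
WACC = 0.5993 × 11.6000% + 0.4007 × 4.8910% = 8.9118%.

8.91%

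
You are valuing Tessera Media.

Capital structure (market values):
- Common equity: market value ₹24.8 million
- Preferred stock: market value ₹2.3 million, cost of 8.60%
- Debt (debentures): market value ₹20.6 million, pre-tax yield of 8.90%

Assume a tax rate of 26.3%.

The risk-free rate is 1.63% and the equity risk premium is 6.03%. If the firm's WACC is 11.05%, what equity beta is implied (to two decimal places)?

2.22

Total capital V = 24.8 + 2.3 + 20.6 = 47.7.
Equity weight = 24.8/47.7 = 0.5199.
Preferred weight = 2.3/47.7 = 0.0482.
Debentures weight = 20.6/47.7 = 0.4319.
Debt contribution = 0.4319 × 8.9% × (1 − 26.3%) = 2.8327%.
Preferred contribution = 0.0482 × 8.6% = 0.4147%.
Required equity contribution = 11.05% − 3.2474% = 7.8026%  ⇒  Re = 15.0074%.
CAPM: 15.0074% = 1.63% + β × 6.03%  ⇒  β = 2.2185.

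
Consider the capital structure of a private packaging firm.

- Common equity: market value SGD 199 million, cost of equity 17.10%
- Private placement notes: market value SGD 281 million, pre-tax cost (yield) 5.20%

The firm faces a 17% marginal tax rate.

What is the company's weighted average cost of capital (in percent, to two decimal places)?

Total capital V = 199 + 281 = 480.
Equity: weight = 199/480 = 0.4146; cost = 17.1%.
Private placement notes: weight = 281/480 = 0.5854; after-tax cost = 5.2% × (1 − 17%) = 4.3160%.
WACC = 0.4146 × 17.1000% + 0.5854 × 4.3160% = 9.6160%.

9.62%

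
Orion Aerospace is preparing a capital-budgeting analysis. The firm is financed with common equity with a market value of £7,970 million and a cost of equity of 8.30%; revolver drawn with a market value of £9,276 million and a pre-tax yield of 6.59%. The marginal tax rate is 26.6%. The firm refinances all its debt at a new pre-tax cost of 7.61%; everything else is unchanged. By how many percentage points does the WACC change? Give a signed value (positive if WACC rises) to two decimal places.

Current WACC:
Total capital V = 7970 + 9276 = 17246.
Equity: weight = 7970/17246 = 0.4621; cost = 8.3%.
Revolver drawn: weight = 9276/17246 = 0.5379; after-tax cost = 6.59% × (1 − 26.6%) = 4.8371%.
WACC = 0.4621 × 8.3000% + 0.5379 × 4.8371% = 6.4374%.
After the change:
Total capital V = 7970 + 9276 = 17246.
Equity: weight = 7970/17246 = 0.4621; cost = 8.3%.
Revolver drawn: weight = 9276/17246 = 0.5379; after-tax cost = 7.61% × (1 − 26.6%) = 5.5857%.
WACC = 0.4621 × 8.3000% + 0.5379 × 5.5857% = 6.8401%.
Change in WACC = 6.8401% − 6.4374% = 0.4027 pp.

+0.40 pp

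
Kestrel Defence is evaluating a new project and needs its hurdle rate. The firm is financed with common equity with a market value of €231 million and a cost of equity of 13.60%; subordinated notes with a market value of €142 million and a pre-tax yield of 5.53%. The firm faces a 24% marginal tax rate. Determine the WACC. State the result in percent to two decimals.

Total capital V = 231 + 142 = 373.
Equity: weight = 231/373 = 0.6193; cost = 13.6%.
Subordinated notes: weight = 142/373 = 0.3807; after-tax cost = 5.53% × (1 − 24%) = 4.2028%.
WACC = 0.6193 × 13.6000% + 0.3807 × 4.2028% = 10.0225%.

10.02%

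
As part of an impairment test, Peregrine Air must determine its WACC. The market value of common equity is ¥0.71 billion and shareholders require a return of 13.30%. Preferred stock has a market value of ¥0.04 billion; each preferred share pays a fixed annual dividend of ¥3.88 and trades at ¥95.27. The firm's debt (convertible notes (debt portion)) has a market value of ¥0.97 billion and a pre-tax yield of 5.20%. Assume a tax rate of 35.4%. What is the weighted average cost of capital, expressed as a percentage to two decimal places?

7.48%

Cost of preferred: Rp = 3.88 / 95.27 = 4.0726%.
Total capital V = 0.71 + 0.04 + 0.97 = 1.72.
Equity: weight = 0.71/1.72 = 0.4128; cost = 13.3%.
Preferred: weight = 0.04/1.72 = 0.0233; cost = 4.0726%.
Convertible notes (debt portion): weight = 0.97/1.72 = 0.5640; after-tax cost = 5.2% × (1 − 35.4%) = 3.3592%.
WACC = 0.4128 × 13.3000% + 0.0233 × 4.0726% + 0.5640 × 3.3592% = 7.4793%.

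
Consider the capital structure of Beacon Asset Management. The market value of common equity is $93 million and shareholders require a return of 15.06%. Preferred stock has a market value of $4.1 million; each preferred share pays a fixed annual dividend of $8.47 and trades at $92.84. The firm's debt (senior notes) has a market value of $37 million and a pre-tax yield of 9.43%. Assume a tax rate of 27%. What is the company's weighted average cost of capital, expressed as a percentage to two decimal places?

12.62%

Cost of preferred: Rp = 8.47 / 92.84 = 9.1232%.
Total capital V = 93 + 4.1 + 37 = 134.1.
Equity: weight = 93/134.1 = 0.6935; cost = 15.06%.
Preferred: weight = 4.1/134.1 = 0.0306; cost = 9.1232%.
Senior notes: weight = 37/134.1 = 0.2759; after-tax cost = 9.43% × (1 − 27%) = 6.8839%.
WACC = 0.6935 × 15.0600% + 0.0306 × 9.1232% + 0.2759 × 6.8839% = 12.6226%.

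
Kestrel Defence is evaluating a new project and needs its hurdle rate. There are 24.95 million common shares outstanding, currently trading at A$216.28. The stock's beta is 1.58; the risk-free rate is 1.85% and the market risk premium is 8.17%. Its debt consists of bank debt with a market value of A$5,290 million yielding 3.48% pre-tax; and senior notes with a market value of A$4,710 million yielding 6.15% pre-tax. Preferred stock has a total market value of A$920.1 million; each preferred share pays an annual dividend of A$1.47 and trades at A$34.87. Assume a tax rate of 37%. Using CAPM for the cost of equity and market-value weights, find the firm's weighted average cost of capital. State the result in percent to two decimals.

Cost of equity via CAPM: Re = 1.85% + 1.58 × 8.17% = 14.7586%.
Cost of preferred: Rp = 1.47 / 34.87 = 4.2157%.
Market value of equity E = 216.28 × 24.95m = 5396.186m.
Total capital V = 5396.186 + 920.1 + 5290 + 4710 = 16316.286.
Equity: weight = 5396.186/16316.286 = 0.3307; cost = 14.7586%.
Preferred: weight = 920.1/16316.286 = 0.0564; cost = 4.2157%.
Bank debt: weight = 5290/16316.286 = 0.3242; after-tax cost = 3.48% × (1 − 37%) = 2.1924%.
Senior notes: weight = 4710/16316.286 = 0.2887; after-tax cost = 6.15% × (1 − 37%) = 3.8745%.
WACC = 0.3307 × 14.7586% + 0.0564 × 4.2157% + 0.3242 × 2.1924% + 0.2887 × 3.8745% = 6.9480%.

6.95%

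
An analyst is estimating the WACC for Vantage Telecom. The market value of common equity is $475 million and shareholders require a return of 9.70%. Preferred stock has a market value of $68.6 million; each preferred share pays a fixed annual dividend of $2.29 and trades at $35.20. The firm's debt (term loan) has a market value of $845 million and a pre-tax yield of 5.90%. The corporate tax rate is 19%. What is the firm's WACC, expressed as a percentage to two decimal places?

Cost of preferred: Rp = 2.29 / 35.2 = 6.5057%.
Total capital V = 475 + 68.6 + 845 = 1388.6.
Equity: weight = 475/1388.6 = 0.3421; cost = 9.7%.
Preferred: weight = 68.6/1388.6 = 0.0494; cost = 6.5057%.
Term loan: weight = 845/1388.6 = 0.6085; after-tax cost = 5.9% × (1 − 19%) = 4.7790%.
WACC = 0.3421 × 9.7000% + 0.0494 × 6.5057% + 0.6085 × 4.7790% = 6.5476%.

6.55%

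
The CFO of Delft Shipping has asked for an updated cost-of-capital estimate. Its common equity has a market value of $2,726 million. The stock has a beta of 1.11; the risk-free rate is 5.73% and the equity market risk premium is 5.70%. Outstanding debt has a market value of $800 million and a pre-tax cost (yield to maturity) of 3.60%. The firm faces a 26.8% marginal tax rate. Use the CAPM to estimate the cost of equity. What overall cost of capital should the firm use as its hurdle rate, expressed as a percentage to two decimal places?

Cost of equity via CAPM: Re = 5.73% + 1.11 × 5.7% = 12.0570%.
Total capital V = 2726 + 800 = 3526.
Equity: weight = 2726/3526 = 0.7731; cost = 12.057%.
Debt: weight = 800/3526 = 0.2269; after-tax cost = 3.6% × (1 − 26.8%) = 2.6352%.
WACC = 0.7731 × 12.0570% + 0.2269 × 2.6352% = 9.9193%.

9.92%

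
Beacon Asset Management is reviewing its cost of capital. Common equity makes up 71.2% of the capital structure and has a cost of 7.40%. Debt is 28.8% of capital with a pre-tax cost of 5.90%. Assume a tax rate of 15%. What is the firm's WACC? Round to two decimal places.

After-tax cost of debt = 5.9% × (1 − 15%) = 5.0150%.
WACC = 0.712 × 7.4000% + 0.288 × 5.0150% = 6.7131%.

6.71%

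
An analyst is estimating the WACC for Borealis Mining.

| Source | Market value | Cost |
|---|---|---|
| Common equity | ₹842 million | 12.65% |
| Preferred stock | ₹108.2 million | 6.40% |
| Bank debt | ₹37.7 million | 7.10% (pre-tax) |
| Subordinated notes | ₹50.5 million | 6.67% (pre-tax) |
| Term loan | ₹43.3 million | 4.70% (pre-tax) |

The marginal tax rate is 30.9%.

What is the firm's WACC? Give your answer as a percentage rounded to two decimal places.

11.00%

Total capital V = 842 + 108.2 + 37.7 + 50.5 + 43.3 = 1081.7.
Equity: weight = 842/1081.7 = 0.7784; cost = 12.65%.
Preferred: weight = 108.2/1081.7 = 0.1000; cost = 6.4%.
Bank debt: weight = 37.7/1081.7 = 0.0349; after-tax cost = 7.1% × (1 − 30.9%) = 4.9061%.
Subordinated notes: weight = 50.5/1081.7 = 0.0467; after-tax cost = 6.67% × (1 − 30.9%) = 4.6090%.
Term loan: weight = 43.3/1081.7 = 0.0400; after-tax cost = 4.7% × (1 − 30.9%) = 3.2477%.
WACC = 0.7784 × 12.6500% + 0.1000 × 6.4000% + 0.0349 × 4.9061% + 0.0467 × 4.6090% + 0.0400 × 3.2477% = 11.0032%.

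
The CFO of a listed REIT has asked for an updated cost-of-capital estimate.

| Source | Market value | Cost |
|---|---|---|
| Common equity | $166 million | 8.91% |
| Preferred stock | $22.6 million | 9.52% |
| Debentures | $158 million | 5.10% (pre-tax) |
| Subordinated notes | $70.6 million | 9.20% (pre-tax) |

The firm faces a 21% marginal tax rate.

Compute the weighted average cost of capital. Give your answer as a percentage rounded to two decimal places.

Total capital V = 166 + 22.6 + 158 + 70.6 = 417.2.
Equity: weight = 166/417.2 = 0.3979; cost = 8.91%.
Preferred: weight = 22.6/417.2 = 0.0542; cost = 9.52%.
Debentures: weight = 158/417.2 = 0.3787; after-tax cost = 5.1% × (1 − 21%) = 4.0290%.
Subordinated notes: weight = 70.6/417.2 = 0.1692; after-tax cost = 9.2% × (1 − 21%) = 7.2680%.
WACC = 0.3979 × 8.9100% + 0.0542 × 9.5200% + 0.3787 × 4.0290% + 0.1692 × 7.2680% = 6.8167%.

6.82%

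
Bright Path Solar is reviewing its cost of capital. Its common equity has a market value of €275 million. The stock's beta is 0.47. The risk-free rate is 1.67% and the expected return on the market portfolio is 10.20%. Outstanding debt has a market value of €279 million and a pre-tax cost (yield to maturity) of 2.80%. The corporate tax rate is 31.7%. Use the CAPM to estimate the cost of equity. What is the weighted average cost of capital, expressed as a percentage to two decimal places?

3.78%

Market risk premium = 10.2% − 1.67% = 8.53%.
Cost of equity via CAPM: Re = 1.67% + 0.47 × 8.53% = 5.6791%.
Total capital V = 275 + 279 = 554.
Equity: weight = 275/554 = 0.4964; cost = 5.6791%.
Debt: weight = 279/554 = 0.5036; after-tax cost = 2.8% × (1 − 31.7%) = 1.9124%.
WACC = 0.4964 × 5.6791% + 0.5036 × 1.9124% = 3.7822%.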